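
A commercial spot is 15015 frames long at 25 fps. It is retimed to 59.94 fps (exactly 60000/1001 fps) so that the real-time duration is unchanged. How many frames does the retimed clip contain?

Target frames = source frames × (target rate / source rate) = 15015 × (60000/1001)/(25) = 15015 × 2400/1001 = 36000.

36000 frames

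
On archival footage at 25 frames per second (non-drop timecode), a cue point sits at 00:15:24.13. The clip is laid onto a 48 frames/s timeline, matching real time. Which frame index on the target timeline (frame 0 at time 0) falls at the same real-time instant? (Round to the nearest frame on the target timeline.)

Source frame index: (0×3600 + 15×60 + 24) × 25 + 13 = 23113.
Real time: 23113 / (25) = 23113/25 s.
Target frame: (23113/25) × (48) = 1109424/25 ≈ 44376.960 → 44377.

frame 44377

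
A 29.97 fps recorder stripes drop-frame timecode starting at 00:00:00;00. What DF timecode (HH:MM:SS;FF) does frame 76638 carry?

Each 10-minute DF block holds 10 × 60 × 30 − 9 × 2 = 17982 frames. 76638 ÷ 17982 → 4 full blocks, remainder 4710.
Within the partial block the first minute is 1800 frames and each further minute 1798, so 2 further minute boundaries passed. Total skipped labels = 18 × 4 + 2 × 2 = 76.
Non-drop label index = 76638 + 76 = 76714; at 30 labels/s that is 00:42:37:04, i.e. DF 00:42:37;04.

00:42:37;04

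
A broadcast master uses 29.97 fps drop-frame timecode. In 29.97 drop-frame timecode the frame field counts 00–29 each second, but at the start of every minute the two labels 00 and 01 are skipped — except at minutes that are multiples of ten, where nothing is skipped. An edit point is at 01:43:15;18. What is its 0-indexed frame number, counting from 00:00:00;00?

185682

As if non-drop at 30 labels/s: (1 × 3600 + 43 × 60 + 15) × 30 + 18 = 185868.
Minute boundaries passed: 103; those not divisible by 10: 103 − 10 = 93; dropped labels = 2 × 93 = 186.
Actual frame index = 185868 − 186 = 185682.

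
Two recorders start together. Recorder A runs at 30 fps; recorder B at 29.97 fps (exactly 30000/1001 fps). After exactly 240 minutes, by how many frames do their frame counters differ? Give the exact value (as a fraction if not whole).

240 min = 14400 s.
A emits 30 × 14400 = 432000 frames; B emits 30000/1001 × 14400 = 432000000/1001.
Difference = 432000/1001 frames (≈ 431.5684); B is behind A.

432000/1001 frames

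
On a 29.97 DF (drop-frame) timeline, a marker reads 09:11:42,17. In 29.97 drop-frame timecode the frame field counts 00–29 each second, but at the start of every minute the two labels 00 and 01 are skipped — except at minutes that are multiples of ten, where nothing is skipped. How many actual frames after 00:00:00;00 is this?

Complete 10-minute blocks: 55, each 17982 frames → 989010.
Remaining 1 whole minute in the current block: 1800 + 0 × 1798 = 1800 frames.
Within the current minute: 42 × 30 + 17 − 2 = 1275 (labels ;00/;01 skipped at this minute). Total = 989010 + 1800 + 1275 = 992085.

992085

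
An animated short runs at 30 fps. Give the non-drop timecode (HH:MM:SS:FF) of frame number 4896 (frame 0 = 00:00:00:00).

00:02:43:06

4896 ÷ 30 = 163 full seconds, remainder 6 frames.
163 s = 0 h 2 min 43 s.
Timecode: 00:02:43:06.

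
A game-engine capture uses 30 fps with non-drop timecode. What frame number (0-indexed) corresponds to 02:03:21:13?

222043

Total seconds to the label: (2 × 3600 + 3 × 60 + 21) = 7401.
Frame index = 7401 × 30 + 13 = 222043.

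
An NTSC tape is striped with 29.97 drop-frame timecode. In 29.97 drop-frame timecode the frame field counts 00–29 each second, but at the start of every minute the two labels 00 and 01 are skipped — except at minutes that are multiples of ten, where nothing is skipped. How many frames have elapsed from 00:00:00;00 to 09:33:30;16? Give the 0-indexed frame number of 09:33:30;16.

Complete 10-minute blocks: 57, each 17982 frames → 1024974.
Remaining 3 whole minutes in the current block: 1800 + 2 × 1798 = 5396 frames.
Within the current minute: 30 × 30 + 16 − 2 = 914 (labels ;00/;01 skipped at this minute). Total = 1024974 + 5396 + 914 = 1031284.

1031284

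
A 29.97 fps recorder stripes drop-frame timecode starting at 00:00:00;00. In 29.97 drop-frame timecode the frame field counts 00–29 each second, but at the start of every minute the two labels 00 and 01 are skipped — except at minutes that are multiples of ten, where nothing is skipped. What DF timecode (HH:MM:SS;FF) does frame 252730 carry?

Each 10-minute DF block holds 10 × 60 × 30 − 9 × 2 = 17982 frames. 252730 ÷ 17982 → 14 full blocks, remainder 982.
Within the partial block the first minute is 1800 frames and each further minute 1798, so 0 further minute boundaries passed. Total skipped labels = 18 × 14 + 2 × 0 = 252.
Non-drop label index = 252730 + 252 = 252982; at 30 labels/s that is 02:20:32:22, i.e. DF 02:20:32;22.

02:20:32;22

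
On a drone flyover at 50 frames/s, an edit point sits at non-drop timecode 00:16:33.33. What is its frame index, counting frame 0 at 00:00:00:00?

Total seconds to the label: (0 × 3600 + 16 × 60 + 33) = 993.
Frame index = 993 × 50 + 33 = 49683.

49683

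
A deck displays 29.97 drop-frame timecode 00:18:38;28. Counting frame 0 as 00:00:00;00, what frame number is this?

Complete 10-minute blocks: 1, each 17982 frames → 17982.
Remaining 8 whole minutes in the current block: 1800 + 7 × 1798 = 14386 frames.
Within the current minute: 38 × 30 + 28 − 2 = 1166 (labels ;00/;01 skipped at this minute). Total = 17982 + 14386 + 1166 = 33534.

33534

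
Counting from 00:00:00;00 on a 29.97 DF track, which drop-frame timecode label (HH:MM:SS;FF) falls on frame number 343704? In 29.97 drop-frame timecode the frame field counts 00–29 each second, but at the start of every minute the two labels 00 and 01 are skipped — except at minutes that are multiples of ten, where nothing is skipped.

03:11:08;08

Each 10-minute DF block holds 10 × 60 × 30 − 9 × 2 = 17982 frames. 343704 ÷ 17982 → 19 full blocks, remainder 2046.
Within the partial block the first minute is 1800 frames and each further minute 1798, so 1 further minute boundary passed. Total skipped labels = 18 × 19 + 2 × 1 = 344.
Non-drop label index = 343704 + 344 = 344048; at 30 labels/s that is 03:11:08:08, i.e. DF 03:11:08;08.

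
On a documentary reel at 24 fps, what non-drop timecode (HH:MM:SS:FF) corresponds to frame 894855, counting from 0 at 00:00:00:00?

10:21:25:15

894855 ÷ 24 = 37285 full seconds, remainder 15 frames.
37285 s = 10 h 21 min 25 s.
Timecode: 10:21:25:15.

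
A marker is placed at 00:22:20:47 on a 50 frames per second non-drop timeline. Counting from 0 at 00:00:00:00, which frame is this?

Total seconds to the label: (0 × 3600 + 22 × 60 + 20) = 1340.
Frame index = 1340 × 50 + 47 = 67047.

67047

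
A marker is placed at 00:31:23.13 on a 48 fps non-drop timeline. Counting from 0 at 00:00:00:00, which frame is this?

90397

Total seconds to the label: (0 × 3600 + 31 × 60 + 23) = 1883.
Frame index = 1883 × 48 + 13 = 90397.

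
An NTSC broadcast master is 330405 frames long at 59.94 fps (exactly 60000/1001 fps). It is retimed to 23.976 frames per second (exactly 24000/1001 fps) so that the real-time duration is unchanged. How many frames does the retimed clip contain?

132162 frames

Target frames = source frames × (target rate / source rate) = 330405 × (24000/1001)/(60000/1001) = 330405 × 2/5 = 132162.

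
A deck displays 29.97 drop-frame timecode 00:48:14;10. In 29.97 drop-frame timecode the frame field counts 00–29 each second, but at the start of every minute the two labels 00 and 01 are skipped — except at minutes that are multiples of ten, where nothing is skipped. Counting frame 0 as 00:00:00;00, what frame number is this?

Complete 10-minute blocks: 4, each 17982 frames → 71928.
Remaining 8 whole minutes in the current block: 1800 + 7 × 1798 = 14386 frames.
Within the current minute: 14 × 30 + 10 − 2 = 428 (labels ;00/;01 skipped at this minute). Total = 71928 + 14386 + 428 = 86742.

86742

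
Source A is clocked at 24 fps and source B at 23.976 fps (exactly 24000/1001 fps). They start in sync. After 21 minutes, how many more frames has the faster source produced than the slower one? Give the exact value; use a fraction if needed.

4320/143 frames

21 min = 1260 s.
A emits 24 × 1260 = 30240 frames; B emits 24000/1001 × 1260 = 4320000/143.
Difference = 4320/143 frames (≈ 30.2098); B is behind A.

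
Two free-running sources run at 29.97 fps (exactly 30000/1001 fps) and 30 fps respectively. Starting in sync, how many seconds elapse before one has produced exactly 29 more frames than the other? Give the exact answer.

29029/30 seconds

The gap grows by |30 − 30000/1001| = 30/1001 frames per second.
Time for a 29-frame gap: 29 ÷ (30/1001) = 29029/30 s.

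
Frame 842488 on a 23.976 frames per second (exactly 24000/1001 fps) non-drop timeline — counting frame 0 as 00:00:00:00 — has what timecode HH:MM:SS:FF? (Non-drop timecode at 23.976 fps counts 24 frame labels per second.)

09:45:03:16

842488 ÷ 24 = 35103 full seconds, remainder 16 frames.
35103 s = 9 h 45 min 3 s.
Timecode: 09:45:03:16.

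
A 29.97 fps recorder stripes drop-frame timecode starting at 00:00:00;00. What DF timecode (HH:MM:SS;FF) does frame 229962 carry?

Ten DF minutes hold 17982 frames, so frame 229962 lies in block 12 (frames 215784–233765) with 14178 frames into that block.
The block's first minute is 1800 frames and the rest 1798 each; 14178 frames reaches minute 7, so 12 × 18 + 7 × 2 = 230 labels have been skipped so far.
Adding those back, label number 229962 + 230 = 230192 at 30 labels/s is 7673 s + 2 f = 2 h 7 min 53 s frame 2, i.e. 02:07:53;02.

02:07:53;02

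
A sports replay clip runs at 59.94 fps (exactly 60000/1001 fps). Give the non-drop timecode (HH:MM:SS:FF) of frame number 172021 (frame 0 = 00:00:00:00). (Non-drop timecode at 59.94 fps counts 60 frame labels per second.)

00:47:47:01

172021 ÷ 60 = 2867 full seconds, remainder 1 frame.
2867 s = 0 h 47 min 47 s.
Timecode: 00:47:47:01.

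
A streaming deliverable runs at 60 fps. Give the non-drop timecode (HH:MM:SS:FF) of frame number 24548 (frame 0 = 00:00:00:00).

00:06:49:08

24548 ÷ 60 = 409 full seconds, remainder 8 frames.
409 s = 0 h 6 min 49 s.
Timecode: 00:06:49:08.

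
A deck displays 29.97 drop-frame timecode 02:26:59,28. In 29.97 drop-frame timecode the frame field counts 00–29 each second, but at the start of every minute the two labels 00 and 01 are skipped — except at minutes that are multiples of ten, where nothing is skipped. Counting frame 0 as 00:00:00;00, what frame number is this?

264334

Complete 10-minute blocks: 14, each 17982 frames → 251748.
Remaining 6 whole minutes in the current block: 1800 + 5 × 1798 = 10790 frames.
Within the current minute: 59 × 30 + 28 − 2 = 1796 (labels ;00/;01 skipped at this minute). Total = 251748 + 10790 + 1796 = 264334.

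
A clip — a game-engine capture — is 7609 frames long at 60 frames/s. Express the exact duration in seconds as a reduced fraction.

7609/60 seconds

Running time = 7609 ÷ (60) = 7609 × 1/60 = 7609/60 s.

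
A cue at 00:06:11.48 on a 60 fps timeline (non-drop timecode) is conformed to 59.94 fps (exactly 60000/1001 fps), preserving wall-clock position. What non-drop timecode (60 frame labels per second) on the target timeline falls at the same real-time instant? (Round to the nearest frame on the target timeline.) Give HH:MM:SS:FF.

Source frame index: (0×3600 + 6×60 + 11) × 60 + 48 = 22308.
Real time: 22308 / (60) = 1859/5 s.
Target frame: (1859/5) × (60000/1001) = 156000/7 ≈ 22285.714 → 22286.
At 60 labels/s: frame 22286 → 00:06:11:26.

00:06:11:26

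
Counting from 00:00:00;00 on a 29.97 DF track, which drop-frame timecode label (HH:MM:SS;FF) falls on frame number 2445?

00:01:21;17

Each 10-minute DF block holds 10 × 60 × 30 − 9 × 2 = 17982 frames. 2445 ÷ 17982 → 0 full blocks, remainder 2445.
Within the partial block the first minute is 1800 frames and each further minute 1798, so 1 further minute boundary passed. Total skipped labels = 18 × 0 + 2 × 1 = 2.
Non-drop label index = 2445 + 2 = 2447; at 30 labels/s that is 00:01:21:17, i.e. DF 00:01:21;17.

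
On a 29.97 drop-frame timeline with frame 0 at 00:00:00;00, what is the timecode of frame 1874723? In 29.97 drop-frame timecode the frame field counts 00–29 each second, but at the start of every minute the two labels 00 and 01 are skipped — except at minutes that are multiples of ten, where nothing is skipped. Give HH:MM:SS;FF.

Each 10-minute DF block holds 10 × 60 × 30 − 9 × 2 = 17982 frames. 1874723 ÷ 17982 → 104 full blocks, remainder 4595.
Within the partial block the first minute is 1800 frames and each further minute 1798, so 2 further minute boundaries passed. Total skipped labels = 18 × 104 + 2 × 2 = 1876.
Non-drop label index = 1874723 + 1876 = 1876599; at 30 labels/s that is 17:22:33:09, i.e. DF 17:22:33;09.

17:22:33;09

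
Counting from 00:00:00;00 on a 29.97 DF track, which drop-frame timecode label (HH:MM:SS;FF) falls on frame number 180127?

Each 10-minute DF block holds 10 × 60 × 30 − 9 × 2 = 17982 frames. 180127 ÷ 17982 → 10 full blocks, remainder 307.
Within the partial block the first minute is 1800 frames and each further minute 1798, so 0 further minute boundaries passed. Total skipped labels = 18 × 10 + 2 × 0 = 180.
Non-drop label index = 180127 + 180 = 180307; at 30 labels/s that is 01:40:10:07, i.e. DF 01:40:10;07.

01:40:10;07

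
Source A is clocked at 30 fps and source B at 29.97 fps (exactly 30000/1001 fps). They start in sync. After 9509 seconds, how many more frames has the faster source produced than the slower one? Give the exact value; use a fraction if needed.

285270/1001 frames

A emits 30 × 9509 = 285270 frames; B emits 30000/1001 × 9509 = 285270000/1001.
Difference = 285270/1001 frames (≈ 284.9850); B is behind A.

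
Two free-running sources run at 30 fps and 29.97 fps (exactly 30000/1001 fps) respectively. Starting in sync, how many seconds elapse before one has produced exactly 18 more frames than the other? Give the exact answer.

600.6 seconds

The gap grows by |30000/1001 − 30| = 30/1001 frames per second.
Time for a 18-frame gap: 18 ÷ (30/1001) = 600.6 s.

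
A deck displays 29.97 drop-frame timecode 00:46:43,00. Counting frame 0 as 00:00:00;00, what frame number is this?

As if non-drop at 30 labels/s: (0 × 3600 + 46 × 60 + 43) × 30 + 0 = 84090.
Minute boundaries passed: 46; those not divisible by 10: 46 − 4 = 42; dropped labels = 2 × 42 = 84.
Actual frame index = 84090 − 84 = 84006.

84006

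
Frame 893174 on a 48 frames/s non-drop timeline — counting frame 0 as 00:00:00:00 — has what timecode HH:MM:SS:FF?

05:10:07:38

893174 ÷ 48 = 18607 full seconds, remainder 38 frames.
18607 s = 5 h 10 min 7 s.
Timecode: 05:10:07:38.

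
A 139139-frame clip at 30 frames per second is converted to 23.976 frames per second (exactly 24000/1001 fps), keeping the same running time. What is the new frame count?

111200 frames

Target frames = source frames × (target rate / source rate) = 139139 × (24000/1001)/(30) = 139139 × 800/1001 = 111200.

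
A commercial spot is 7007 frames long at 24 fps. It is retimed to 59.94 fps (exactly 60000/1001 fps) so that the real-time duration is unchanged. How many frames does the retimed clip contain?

Target frames = source frames × (target rate / source rate) = 7007 × (60000/1001)/(24) = 7007 × 2500/1001 = 17500.

17500 frames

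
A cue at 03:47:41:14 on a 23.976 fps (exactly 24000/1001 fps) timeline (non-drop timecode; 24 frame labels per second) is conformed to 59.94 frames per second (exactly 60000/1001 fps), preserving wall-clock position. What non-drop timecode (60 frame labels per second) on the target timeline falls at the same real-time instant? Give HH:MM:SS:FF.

Source frame index: (3×3600 + 47×60 + 41) × 24 + 14 = 327878.
Real time: 327878 / (24000/1001) = 164102939/12000 s.
Target frame: (164102939/12000) × (60000/1001) = 819695.
At 60 labels/s: frame 819695 → 03:47:41:35.

03:47:41:35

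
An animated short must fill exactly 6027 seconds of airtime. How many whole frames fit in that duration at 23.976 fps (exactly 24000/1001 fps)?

Frames = 6027 × 24000/1001 = 20664000/143 ≈ 144503.4965.
Complete frames: 144503.

144503 frames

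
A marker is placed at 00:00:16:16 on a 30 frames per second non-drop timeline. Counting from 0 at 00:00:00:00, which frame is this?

frame 496

Total seconds to the label: (0 × 3600 + 0 × 60 + 16) = 16.
Frame index = 16 × 30 + 16 = 496.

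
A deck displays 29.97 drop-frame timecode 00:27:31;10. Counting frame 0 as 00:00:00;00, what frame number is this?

49490

As if non-drop at 30 labels/s: (0 × 3600 + 27 × 60 + 31) × 30 + 10 = 49540.
Minute boundaries passed: 27; those not divisible by 10: 27 − 2 = 25; dropped labels = 2 × 25 = 50.
Actual frame index = 49540 − 50 = 49490.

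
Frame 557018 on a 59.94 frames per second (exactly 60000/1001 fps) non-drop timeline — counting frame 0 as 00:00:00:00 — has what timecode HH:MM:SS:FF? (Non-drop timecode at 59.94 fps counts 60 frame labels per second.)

02:34:43:38

557018 ÷ 60 = 9283 full seconds, remainder 38 frames.
9283 s = 2 h 34 min 43 s.
Timecode: 02:34:43:38.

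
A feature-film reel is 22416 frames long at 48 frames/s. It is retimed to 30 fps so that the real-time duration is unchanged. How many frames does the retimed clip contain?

Target frames = source frames × (target rate / source rate) = 22416 × (30)/(48) = 22416 × 5/8 = 14010.

14010 frames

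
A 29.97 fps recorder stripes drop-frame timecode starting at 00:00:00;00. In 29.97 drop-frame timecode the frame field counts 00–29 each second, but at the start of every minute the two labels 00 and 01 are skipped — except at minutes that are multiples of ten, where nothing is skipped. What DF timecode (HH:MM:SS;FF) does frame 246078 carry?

02:16:50;24

Ten DF minutes hold 17982 frames, so frame 246078 lies in block 13 (frames 233766–251747) with 12312 frames into that block.
The block's first minute is 1800 frames and the rest 1798 each; 12312 frames reaches minute 6, so 13 × 18 + 6 × 2 = 246 labels have been skipped so far.
Adding those back, label number 246078 + 246 = 246324 at 30 labels/s is 8210 s + 24 f = 2 h 16 min 50 s frame 24, i.e. 02:16:50;24.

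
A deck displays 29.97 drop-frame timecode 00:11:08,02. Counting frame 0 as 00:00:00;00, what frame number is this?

Complete 10-minute blocks: 1, each 17982 frames → 17982.
Remaining 1 whole minute in the current block: 1800 + 0 × 1798 = 1800 frames.
Within the current minute: 8 × 30 + 2 − 2 = 240 (labels ;00/;01 skipped at this minute). Total = 17982 + 1800 + 240 = 20022.

20022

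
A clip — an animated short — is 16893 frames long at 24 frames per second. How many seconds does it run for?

703.875 seconds

Running time = 16893 / (24) = 703.875 s.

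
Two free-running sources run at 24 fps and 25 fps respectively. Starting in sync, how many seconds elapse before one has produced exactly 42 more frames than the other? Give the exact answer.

42 seconds

The gap grows by |25 − 24| = 1 frame per second.
Time for a 42-frame gap: 42 ÷ (1) = 42 s.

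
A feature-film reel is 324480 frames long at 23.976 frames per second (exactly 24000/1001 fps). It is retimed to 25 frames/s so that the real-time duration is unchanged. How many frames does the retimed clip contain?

338338 frames

Target frames = source frames × (target rate / source rate) = 324480 × (25)/(24000/1001) = 324480 × 1001/960 = 338338.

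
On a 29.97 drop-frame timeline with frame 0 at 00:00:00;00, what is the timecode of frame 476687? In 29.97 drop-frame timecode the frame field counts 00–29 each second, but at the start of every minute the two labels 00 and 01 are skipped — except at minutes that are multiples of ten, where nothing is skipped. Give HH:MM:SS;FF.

04:25:05;15

Ten DF minutes hold 17982 frames, so frame 476687 lies in block 26 (frames 467532–485513) with 9155 frames into that block.
The block's first minute is 1800 frames and the rest 1798 each; 9155 frames reaches minute 5, so 26 × 18 + 5 × 2 = 478 labels have been skipped so far.
Adding those back, label number 476687 + 478 = 477165 at 30 labels/s is 15905 s + 15 f = 4 h 25 min 5 s frame 15, i.e. 04:25:05;15.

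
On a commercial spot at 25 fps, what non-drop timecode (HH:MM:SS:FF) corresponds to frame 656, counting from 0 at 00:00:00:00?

656 ÷ 25 = 26 full seconds, remainder 6 frames.
26 s = 0 h 0 min 26 s.
Timecode: 00:00:26:06.

00:00:26:06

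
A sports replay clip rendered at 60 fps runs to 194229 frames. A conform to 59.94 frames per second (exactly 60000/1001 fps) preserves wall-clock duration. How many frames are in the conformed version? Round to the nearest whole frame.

194035 frames

Frames at target rate = 194229 × (60000/1001) / (60) = 27747000/143 ≈ 194034.965.
Nearest whole frame: 194035.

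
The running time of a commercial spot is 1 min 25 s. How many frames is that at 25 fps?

2125 frames

1 min 25 s = 85 s.
Frames = 85 × 25 = 2125.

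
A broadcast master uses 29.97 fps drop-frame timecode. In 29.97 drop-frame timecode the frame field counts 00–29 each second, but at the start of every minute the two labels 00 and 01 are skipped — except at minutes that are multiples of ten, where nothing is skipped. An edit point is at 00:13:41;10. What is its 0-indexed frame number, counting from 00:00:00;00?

Complete 10-minute blocks: 1, each 17982 frames → 17982.
Remaining 3 whole minutes in the current block: 1800 + 2 × 1798 = 5396 frames.
Within the current minute: 41 × 30 + 10 − 2 = 1238 (labels ;00/;01 skipped at this minute). Total = 17982 + 5396 + 1238 = 24616.

24616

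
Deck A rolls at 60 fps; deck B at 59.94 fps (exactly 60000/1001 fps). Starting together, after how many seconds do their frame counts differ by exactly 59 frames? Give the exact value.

The gap grows by |60000/1001 − 60| = 60/1001 frames per second.
Time for a 59-frame gap: 59 ÷ (60/1001) = 59059/60 s.

59059/60 seconds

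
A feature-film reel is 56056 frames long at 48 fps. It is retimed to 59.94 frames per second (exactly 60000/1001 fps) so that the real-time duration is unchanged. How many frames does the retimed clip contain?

Target frames = source frames × (target rate / source rate) = 56056 × (60000/1001)/(48) = 56056 × 1250/1001 = 70000.

70000 frames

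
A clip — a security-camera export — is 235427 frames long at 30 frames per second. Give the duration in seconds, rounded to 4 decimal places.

Running time = 235427 × 1/30 = 235427/30 s ≈ 7847.5667 s.

7847.5667 seconds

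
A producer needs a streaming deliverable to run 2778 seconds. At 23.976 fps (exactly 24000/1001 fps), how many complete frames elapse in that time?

66605 frames

Frames = 2778 × 24000/1001 = 66672000/1001 ≈ 66605.3946.
Complete frames: 66605.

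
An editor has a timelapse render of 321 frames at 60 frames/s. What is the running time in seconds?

Running time = 321 / (60) = 5.35 s.

5.35 seconds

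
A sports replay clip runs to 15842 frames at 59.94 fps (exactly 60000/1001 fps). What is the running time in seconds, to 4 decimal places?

Running time = 15842 × 1001/60000 = 7928921/30000 s ≈ 264.2974 s.

264.2974 seconds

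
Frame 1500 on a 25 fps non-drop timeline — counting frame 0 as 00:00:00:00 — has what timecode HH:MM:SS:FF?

00:01:00:00

1500 ÷ 25 = 60 full seconds, remainder 0 frames.
60 s = 0 h 1 min 0 s.
Timecode: 00:01:00:00.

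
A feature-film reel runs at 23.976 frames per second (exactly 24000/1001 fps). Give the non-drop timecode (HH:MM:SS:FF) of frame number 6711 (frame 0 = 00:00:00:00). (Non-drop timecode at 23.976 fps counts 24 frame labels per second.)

00:04:39:15

6711 ÷ 24 = 279 full seconds, remainder 15 frames.
279 s = 0 h 4 min 39 s.
Timecode: 00:04:39:15.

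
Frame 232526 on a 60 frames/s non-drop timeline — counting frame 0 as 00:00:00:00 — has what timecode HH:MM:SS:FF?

232526 ÷ 60 = 3875 full seconds, remainder 26 frames.
3875 s = 1 h 4 min 35 s.
Timecode: 01:04:35:26.

01:04:35:26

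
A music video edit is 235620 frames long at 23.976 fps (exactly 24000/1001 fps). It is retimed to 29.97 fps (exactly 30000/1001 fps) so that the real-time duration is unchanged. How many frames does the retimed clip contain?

294525 frames

Target frames = source frames × (target rate / source rate) = 235620 × (30000/1001)/(24000/1001) = 235620 × 5/4 = 294525.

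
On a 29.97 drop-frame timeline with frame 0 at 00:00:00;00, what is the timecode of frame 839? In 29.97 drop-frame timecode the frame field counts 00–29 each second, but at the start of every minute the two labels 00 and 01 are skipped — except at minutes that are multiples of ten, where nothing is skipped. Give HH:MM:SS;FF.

00:00:27;29

Ten DF minutes hold 17982 frames, so frame 839 lies in block 0 (frames 0–17981) with 839 frames into that block.
The block's first minute is 1800 frames and the rest 1798 each; 839 frames reaches minute 0, so 0 × 18 + 0 × 2 = 0 labels have been skipped so far.
Adding those back, label number 839 + 0 = 839 at 30 labels/s is 27 s + 29 f = 0 h 0 min 27 s frame 29, i.e. 00:00:27;29.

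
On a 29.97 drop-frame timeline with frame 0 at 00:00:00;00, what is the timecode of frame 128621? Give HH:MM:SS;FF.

Ten DF minutes hold 17982 frames, so frame 128621 lies in block 7 (frames 125874–143855) with 2747 frames into that block.
The block's first minute is 1800 frames and the rest 1798 each; 2747 frames reaches minute 1, so 7 × 18 + 1 × 2 = 128 labels have been skipped so far.
Adding those back, label number 128621 + 128 = 128749 at 30 labels/s is 4291 s + 19 f = 1 h 11 min 31 s frame 19, i.e. 01:11:31;19.

01:11:31;19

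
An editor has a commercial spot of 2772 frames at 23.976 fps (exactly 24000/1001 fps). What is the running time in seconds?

115.6155 seconds

Running time = 2772 / (24000/1001) = 115.6155 s.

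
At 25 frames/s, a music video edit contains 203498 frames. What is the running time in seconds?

Running time = 203498 / (25) = 8139.92 s.

8139.92 seconds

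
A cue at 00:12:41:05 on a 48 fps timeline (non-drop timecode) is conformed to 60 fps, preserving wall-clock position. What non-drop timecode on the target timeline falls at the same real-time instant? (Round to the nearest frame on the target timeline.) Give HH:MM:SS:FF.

00:12:41:06

Source frame index: (0×3600 + 12×60 + 41) × 48 + 5 = 36533.
Real time: 36533 / (48) = 36533/48 s.
Target frame: (36533/48) × (60) = 182665/4 ≈ 45666.250 → 45666.
At 60 labels/s: frame 45666 → 00:12:41:06.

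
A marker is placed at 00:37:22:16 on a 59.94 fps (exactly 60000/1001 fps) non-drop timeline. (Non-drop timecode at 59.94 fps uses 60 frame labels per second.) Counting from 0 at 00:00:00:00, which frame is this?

134536

Total seconds to the label: (0 × 3600 + 37 × 60 + 22) = 2242.
Frame index = 2242 × 60 + 16 = 134536.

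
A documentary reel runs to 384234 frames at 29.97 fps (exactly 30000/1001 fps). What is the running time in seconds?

Running time = 384234 / (30000/1001) = 12820.6078 s.

12820.6078 seconds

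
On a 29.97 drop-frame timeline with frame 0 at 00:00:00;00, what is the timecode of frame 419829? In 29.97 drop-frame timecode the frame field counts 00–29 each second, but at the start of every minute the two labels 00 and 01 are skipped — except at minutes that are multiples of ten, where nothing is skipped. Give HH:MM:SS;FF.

Ten DF minutes hold 17982 frames, so frame 419829 lies in block 23 (frames 413586–431567) with 6243 frames into that block.
The block's first minute is 1800 frames and the rest 1798 each; 6243 frames reaches minute 3, so 23 × 18 + 3 × 2 = 420 labels have been skipped so far.
Adding those back, label number 419829 + 420 = 420249 at 30 labels/s is 14008 s + 9 f = 3 h 53 min 28 s frame 9, i.e. 03:53:28;09.

03:53:28;09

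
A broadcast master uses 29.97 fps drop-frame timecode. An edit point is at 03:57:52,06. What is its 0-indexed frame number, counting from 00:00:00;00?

As if non-drop at 30 labels/s: (3 × 3600 + 57 × 60 + 52) × 30 + 6 = 428166.
Minute boundaries passed: 237; those not divisible by 10: 237 − 23 = 214; dropped labels = 2 × 214 = 428.
Actual frame index = 428166 − 428 = 427738.

427738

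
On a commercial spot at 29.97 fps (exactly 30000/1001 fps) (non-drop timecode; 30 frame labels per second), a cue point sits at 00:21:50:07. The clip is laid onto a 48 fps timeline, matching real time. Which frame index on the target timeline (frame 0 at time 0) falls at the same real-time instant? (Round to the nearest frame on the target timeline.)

Source frame index: (0×3600 + 21×60 + 50) × 30 + 7 = 39307.
Real time: 39307 / (30000/1001) = 39346307/30000 s.
Target frame: (39346307/30000) × (48) = 39346307/625 ≈ 62954.091 → 62954.

frame 62954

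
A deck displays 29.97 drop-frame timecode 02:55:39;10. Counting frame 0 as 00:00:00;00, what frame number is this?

Complete 10-minute blocks: 17, each 17982 frames → 305694.
Remaining 5 whole minutes in the current block: 1800 + 4 × 1798 = 8992 frames.
Within the current minute: 39 × 30 + 10 − 2 = 1178 (labels ;00/;01 skipped at this minute). Total = 305694 + 8992 + 1178 = 315864.

315864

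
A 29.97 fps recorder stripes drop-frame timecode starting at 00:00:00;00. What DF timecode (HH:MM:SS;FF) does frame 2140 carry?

Ten DF minutes hold 17982 frames, so frame 2140 lies in block 0 (frames 0–17981) with 2140 frames into that block.
The block's first minute is 1800 frames and the rest 1798 each; 2140 frames reaches minute 1, so 0 × 18 + 1 × 2 = 2 labels have been skipped so far.
Adding those back, label number 2140 + 2 = 2142 at 30 labels/s is 71 s + 12 f = 0 h 1 min 11 s frame 12, i.e. 00:01:11;12.

00:01:11;12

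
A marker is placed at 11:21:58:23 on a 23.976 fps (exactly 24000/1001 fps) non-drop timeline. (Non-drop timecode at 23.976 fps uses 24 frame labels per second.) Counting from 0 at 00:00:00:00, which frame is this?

Total seconds to the label: (11 × 3600 + 21 × 60 + 58) = 40918.
Frame index = 40918 × 24 + 23 = 982055.

frame 982055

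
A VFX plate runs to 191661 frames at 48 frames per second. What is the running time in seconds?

3992.9375 seconds

Running time = 191661 / (48) = 3992.9375 s.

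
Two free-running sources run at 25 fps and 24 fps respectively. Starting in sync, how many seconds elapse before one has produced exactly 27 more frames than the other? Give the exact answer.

27 seconds

The gap grows by |24 − 25| = 1 frame per second.
Time for a 27-frame gap: 27 ÷ (1) = 27 s.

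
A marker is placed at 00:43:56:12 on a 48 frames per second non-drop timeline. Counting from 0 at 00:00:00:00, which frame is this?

frame 126540

Total seconds to the label: (0 × 3600 + 43 × 60 + 56) = 2636.
Frame index = 2636 × 48 + 12 = 126540.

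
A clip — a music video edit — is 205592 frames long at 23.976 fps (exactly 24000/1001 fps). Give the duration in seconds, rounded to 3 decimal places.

8574.900 seconds

Running time = 205592 × 1001/24000 = 25724699/3000 s ≈ 8574.900 s.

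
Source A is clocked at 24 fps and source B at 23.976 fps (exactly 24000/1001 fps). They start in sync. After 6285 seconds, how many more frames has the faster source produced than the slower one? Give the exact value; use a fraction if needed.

A emits 24 × 6285 = 150840 frames; B emits 24000/1001 × 6285 = 150840000/1001.
Difference = 150840/1001 frames (≈ 150.6893); B is behind A.

150840/1001 frames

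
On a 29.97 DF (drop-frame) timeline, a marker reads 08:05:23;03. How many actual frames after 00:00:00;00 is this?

Complete 10-minute blocks: 48, each 17982 frames → 863136.
Remaining 5 whole minutes in the current block: 1800 + 4 × 1798 = 8992 frames.
Within the current minute: 23 × 30 + 3 − 2 = 691 (labels ;00/;01 skipped at this minute). Total = 863136 + 8992 + 691 = 872819.

872819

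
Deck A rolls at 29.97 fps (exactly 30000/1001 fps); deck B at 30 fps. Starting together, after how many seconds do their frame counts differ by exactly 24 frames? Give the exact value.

The gap grows by |30 − 30000/1001| = 30/1001 frames per second.
Time for a 24-frame gap: 24 ÷ (30/1001) = 800.8 s.

800.8 seconds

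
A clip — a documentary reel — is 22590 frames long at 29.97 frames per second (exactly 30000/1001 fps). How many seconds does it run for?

753.753 seconds

Running time = 22590 / (30000/1001) = 753.753 s.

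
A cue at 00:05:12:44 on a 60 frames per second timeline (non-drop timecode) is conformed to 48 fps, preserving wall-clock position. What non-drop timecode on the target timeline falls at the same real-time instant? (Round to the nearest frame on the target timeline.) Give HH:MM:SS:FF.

00:05:12:35

Source frame index: (0×3600 + 5×60 + 12) × 60 + 44 = 18764.
Real time: 18764 / (60) = 4691/15 s.
Target frame: (4691/15) × (48) = 75056/5 ≈ 15011.200 → 15011.
At 48 labels/s: frame 15011 → 00:05:12:35.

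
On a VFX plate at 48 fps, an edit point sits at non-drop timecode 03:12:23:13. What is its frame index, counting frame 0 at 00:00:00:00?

Total seconds to the label: (3 × 3600 + 12 × 60 + 23) = 11543.
Frame index = 11543 × 48 + 13 = 554077.

554077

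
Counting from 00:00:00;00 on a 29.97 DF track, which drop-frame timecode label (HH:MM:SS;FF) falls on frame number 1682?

Ten DF minutes hold 17982 frames, so frame 1682 lies in block 0 (frames 0–17981) with 1682 frames into that block.
The block's first minute is 1800 frames and the rest 1798 each; 1682 frames reaches minute 0, so 0 × 18 + 0 × 2 = 0 labels have been skipped so far.
Adding those back, label number 1682 + 0 = 1682 at 30 labels/s is 56 s + 2 f = 0 h 0 min 56 s frame 2, i.e. 00:00:56;02.

00:00:56;02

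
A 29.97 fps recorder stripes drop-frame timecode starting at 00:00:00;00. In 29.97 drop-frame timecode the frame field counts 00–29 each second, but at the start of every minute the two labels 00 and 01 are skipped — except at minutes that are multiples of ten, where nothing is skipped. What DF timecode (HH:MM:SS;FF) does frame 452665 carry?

Each 10-minute DF block holds 10 × 60 × 30 − 9 × 2 = 17982 frames. 452665 ÷ 17982 → 25 full blocks, remainder 3115.
Within the partial block the first minute is 1800 frames and each further minute 1798, so 1 further minute boundary passed. Total skipped labels = 18 × 25 + 2 × 1 = 452.
Non-drop label index = 452665 + 452 = 453117; at 30 labels/s that is 04:11:43:27, i.e. DF 04:11:43;27.

04:11:43;27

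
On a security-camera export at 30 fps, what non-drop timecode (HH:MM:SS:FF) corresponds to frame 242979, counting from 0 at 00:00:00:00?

242979 ÷ 30 = 8099 full seconds, remainder 9 frames.
8099 s = 2 h 14 min 59 s.
Timecode: 02:14:59:09.

02:14:59:09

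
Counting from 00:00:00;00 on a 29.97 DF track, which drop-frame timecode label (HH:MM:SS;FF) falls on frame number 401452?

Ten DF minutes hold 17982 frames, so frame 401452 lies in block 22 (frames 395604–413585) with 5848 frames into that block.
The block's first minute is 1800 frames and the rest 1798 each; 5848 frames reaches minute 3, so 22 × 18 + 3 × 2 = 402 labels have been skipped so far.
Adding those back, label number 401452 + 402 = 401854 at 30 labels/s is 13395 s + 4 f = 3 h 43 min 15 s frame 4, i.e. 03:43:15;04.

03:43:15;04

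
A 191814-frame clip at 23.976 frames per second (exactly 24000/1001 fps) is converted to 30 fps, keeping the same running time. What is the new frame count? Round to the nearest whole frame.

Frames at target rate = 191814 × (30) / (24000/1001) = 96002907/400 ≈ 240007.267.
Nearest whole frame: 240007.

240007 frames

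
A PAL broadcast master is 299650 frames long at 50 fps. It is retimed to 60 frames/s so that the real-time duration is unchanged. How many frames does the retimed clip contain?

359580 frames

Target frames = source frames × (target rate / source rate) = 299650 × (60)/(50) = 299650 × 6/5 = 359580.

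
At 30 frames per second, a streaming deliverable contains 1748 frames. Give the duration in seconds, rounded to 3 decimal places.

Running time = 1748 × 1/30 = 874/15 s ≈ 58.267 s.

58.267 seconds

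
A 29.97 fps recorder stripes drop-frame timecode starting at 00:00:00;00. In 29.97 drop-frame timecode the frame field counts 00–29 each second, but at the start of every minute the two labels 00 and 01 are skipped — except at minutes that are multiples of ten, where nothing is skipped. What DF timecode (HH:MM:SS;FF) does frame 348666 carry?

Each 10-minute DF block holds 10 × 60 × 30 − 9 × 2 = 17982 frames. 348666 ÷ 17982 → 19 full blocks, remainder 7008.
Within the partial block the first minute is 1800 frames and each further minute 1798, so 3 further minute boundaries passed. Total skipped labels = 18 × 19 + 2 × 3 = 348.
Non-drop label index = 348666 + 348 = 349014; at 30 labels/s that is 03:13:53:24, i.e. DF 03:13:53;24.

03:13:53;24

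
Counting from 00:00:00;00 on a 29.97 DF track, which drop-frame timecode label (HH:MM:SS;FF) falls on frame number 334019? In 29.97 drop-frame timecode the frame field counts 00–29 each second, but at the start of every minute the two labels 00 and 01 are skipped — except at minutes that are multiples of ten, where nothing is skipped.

Ten DF minutes hold 17982 frames, so frame 334019 lies in block 18 (frames 323676–341657) with 10343 frames into that block.
The block's first minute is 1800 frames and the rest 1798 each; 10343 frames reaches minute 5, so 18 × 18 + 5 × 2 = 334 labels have been skipped so far.
Adding those back, label number 334019 + 334 = 334353 at 30 labels/s is 11145 s + 3 f = 3 h 5 min 45 s frame 3, i.e. 03:05:45;03.

03:05:45;03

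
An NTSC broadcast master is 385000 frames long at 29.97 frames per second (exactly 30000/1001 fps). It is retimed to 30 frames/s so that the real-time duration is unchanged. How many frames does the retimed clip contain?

385385 frames

Target frames = source frames × (target rate / source rate) = 385000 × (30)/(30000/1001) = 385000 × 1001/1000 = 385385.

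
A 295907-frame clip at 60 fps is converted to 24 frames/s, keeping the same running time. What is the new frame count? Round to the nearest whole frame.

Frames at target rate = 295907 × (24) / (60) = 591814/5 ≈ 118362.800.
Nearest whole frame: 118363.

118363 frames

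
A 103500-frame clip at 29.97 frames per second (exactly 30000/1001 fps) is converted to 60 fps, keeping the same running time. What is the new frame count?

Target frames = source frames × (target rate / source rate) = 103500 × (60)/(30000/1001) = 103500 × 1001/500 = 207207.

207207 frames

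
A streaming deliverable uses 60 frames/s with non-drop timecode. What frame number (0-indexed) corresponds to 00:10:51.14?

Total seconds to the label: (0 × 3600 + 10 × 60 + 51) = 651.
Frame index = 651 × 60 + 14 = 39074.

39074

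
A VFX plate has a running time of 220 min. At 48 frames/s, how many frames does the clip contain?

633600 frames

220 min = 13200 s.
Frames = 13200 × 48 = 633600.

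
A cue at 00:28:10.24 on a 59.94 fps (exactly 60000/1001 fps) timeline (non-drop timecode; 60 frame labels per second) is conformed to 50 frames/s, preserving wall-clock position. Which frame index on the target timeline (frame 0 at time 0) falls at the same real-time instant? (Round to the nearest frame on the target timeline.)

Source frame index: (0×3600 + 28×60 + 10) × 60 + 24 = 101424.
Real time: 101424 / (60000/1001) = 2115113/1250 s.
Target frame: (2115113/1250) × (50) = 2115113/25 ≈ 84604.520 → 84605.

frame 84605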